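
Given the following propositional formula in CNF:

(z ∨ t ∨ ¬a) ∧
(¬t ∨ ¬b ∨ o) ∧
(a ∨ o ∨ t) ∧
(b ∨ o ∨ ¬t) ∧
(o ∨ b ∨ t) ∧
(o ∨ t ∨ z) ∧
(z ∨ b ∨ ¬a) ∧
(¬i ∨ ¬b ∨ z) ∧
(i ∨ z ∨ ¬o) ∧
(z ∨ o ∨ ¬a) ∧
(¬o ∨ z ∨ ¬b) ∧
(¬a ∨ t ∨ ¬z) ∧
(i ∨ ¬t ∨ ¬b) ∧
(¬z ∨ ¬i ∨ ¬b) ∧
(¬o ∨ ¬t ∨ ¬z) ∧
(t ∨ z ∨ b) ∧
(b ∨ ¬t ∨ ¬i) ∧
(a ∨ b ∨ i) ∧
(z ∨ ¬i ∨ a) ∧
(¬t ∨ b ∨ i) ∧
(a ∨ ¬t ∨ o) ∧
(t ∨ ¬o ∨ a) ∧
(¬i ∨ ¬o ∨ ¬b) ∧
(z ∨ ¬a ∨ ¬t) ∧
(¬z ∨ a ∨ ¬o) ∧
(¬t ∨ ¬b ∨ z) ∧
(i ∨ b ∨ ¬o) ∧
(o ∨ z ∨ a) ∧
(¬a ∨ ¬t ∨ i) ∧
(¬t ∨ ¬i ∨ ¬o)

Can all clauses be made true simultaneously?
No

No, the formula is not satisfiable.

No assignment of truth values to the variables can make all 30 clauses true simultaneously.

The formula is UNSAT (unsatisfiable).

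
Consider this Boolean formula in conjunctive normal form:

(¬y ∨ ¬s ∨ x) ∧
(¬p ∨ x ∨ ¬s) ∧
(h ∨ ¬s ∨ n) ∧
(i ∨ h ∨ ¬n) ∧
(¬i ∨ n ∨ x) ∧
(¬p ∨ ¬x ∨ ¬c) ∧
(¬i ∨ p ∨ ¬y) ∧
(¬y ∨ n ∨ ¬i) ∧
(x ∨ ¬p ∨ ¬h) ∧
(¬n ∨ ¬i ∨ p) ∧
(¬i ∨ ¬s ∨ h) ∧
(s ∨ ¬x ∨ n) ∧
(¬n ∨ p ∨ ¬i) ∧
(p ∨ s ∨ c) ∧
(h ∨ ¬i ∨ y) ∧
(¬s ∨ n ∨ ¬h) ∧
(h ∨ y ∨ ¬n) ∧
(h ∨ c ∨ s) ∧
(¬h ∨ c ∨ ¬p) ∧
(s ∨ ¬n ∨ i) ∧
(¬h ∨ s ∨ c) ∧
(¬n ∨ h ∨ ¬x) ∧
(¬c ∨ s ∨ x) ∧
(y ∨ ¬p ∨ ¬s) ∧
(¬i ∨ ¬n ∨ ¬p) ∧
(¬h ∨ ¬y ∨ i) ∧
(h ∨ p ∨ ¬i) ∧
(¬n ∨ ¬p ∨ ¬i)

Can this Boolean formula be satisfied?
Yes

Yes, the formula is satisfiable.

One satisfying assignment is: n=True, c=False, x=False, y=False, h=True, i=False, p=False, s=True

Verification: With this assignment, all 28 clauses evaluate to true.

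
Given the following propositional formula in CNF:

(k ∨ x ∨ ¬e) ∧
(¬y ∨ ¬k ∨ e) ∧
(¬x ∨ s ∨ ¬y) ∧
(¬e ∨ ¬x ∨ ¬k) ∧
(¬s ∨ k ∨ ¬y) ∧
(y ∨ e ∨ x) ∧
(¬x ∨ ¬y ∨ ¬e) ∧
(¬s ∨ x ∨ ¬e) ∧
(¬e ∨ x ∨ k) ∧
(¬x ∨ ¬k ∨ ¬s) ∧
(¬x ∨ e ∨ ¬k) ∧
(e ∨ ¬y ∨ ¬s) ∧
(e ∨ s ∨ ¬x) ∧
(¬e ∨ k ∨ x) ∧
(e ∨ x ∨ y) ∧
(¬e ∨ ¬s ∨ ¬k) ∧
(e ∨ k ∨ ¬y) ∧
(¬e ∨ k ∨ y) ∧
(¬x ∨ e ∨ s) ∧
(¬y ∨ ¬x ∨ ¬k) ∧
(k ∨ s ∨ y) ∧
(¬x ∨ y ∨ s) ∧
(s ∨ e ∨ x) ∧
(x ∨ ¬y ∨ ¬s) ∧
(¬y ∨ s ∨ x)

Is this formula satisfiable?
Yes

Yes, the formula is satisfiable.

One satisfying assignment is: s=True, y=False, x=True, k=False, e=False

Verification: With this assignment, all 25 clauses evaluate to true.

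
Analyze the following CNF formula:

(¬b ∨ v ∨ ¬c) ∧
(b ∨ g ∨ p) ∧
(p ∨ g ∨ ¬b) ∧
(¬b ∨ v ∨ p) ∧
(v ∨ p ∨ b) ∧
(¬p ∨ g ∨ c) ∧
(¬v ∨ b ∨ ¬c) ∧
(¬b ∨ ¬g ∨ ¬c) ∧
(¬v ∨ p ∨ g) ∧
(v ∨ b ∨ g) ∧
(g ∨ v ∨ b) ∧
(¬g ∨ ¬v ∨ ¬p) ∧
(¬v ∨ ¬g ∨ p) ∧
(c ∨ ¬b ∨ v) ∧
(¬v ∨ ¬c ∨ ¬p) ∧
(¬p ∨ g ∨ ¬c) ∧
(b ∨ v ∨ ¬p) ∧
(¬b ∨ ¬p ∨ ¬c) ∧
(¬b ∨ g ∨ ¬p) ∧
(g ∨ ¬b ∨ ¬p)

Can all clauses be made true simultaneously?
No

No, the formula is not satisfiable.

No assignment of truth values to the variables can make all 20 clauses true simultaneously.

The formula is UNSAT (unsatisfiable).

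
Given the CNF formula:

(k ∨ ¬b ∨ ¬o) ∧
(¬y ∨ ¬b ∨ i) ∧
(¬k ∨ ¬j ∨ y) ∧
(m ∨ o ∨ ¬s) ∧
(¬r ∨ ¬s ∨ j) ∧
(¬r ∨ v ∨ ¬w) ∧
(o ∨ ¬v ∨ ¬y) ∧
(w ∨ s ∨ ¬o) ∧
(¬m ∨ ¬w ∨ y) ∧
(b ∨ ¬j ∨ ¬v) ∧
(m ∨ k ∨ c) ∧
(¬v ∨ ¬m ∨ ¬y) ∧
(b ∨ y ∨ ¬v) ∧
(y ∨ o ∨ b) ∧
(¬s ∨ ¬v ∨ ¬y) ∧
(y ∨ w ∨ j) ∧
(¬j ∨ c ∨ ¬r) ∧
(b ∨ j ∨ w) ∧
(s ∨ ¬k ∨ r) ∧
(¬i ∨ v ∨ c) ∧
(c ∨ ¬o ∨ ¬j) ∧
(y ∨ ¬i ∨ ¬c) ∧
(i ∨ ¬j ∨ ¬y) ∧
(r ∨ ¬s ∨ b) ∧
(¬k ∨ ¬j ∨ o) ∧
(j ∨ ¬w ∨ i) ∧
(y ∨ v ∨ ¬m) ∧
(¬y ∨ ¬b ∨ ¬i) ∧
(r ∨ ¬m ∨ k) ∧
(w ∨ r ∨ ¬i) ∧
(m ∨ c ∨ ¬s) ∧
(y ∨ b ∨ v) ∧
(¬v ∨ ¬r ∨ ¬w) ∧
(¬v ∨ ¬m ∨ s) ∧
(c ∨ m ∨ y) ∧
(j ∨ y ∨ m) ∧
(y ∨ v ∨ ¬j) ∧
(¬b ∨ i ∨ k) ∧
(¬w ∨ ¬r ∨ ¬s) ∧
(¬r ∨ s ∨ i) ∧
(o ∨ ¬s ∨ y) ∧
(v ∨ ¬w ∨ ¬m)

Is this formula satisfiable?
Yes

Yes, the formula is satisfiable.

One satisfying assignment is: k=False, j=True, r=True, w=False, o=False, c=True, i=True, y=True, s=False, m=False, b=False, v=False

Verification: With this assignment, all 42 clauses evaluate to true.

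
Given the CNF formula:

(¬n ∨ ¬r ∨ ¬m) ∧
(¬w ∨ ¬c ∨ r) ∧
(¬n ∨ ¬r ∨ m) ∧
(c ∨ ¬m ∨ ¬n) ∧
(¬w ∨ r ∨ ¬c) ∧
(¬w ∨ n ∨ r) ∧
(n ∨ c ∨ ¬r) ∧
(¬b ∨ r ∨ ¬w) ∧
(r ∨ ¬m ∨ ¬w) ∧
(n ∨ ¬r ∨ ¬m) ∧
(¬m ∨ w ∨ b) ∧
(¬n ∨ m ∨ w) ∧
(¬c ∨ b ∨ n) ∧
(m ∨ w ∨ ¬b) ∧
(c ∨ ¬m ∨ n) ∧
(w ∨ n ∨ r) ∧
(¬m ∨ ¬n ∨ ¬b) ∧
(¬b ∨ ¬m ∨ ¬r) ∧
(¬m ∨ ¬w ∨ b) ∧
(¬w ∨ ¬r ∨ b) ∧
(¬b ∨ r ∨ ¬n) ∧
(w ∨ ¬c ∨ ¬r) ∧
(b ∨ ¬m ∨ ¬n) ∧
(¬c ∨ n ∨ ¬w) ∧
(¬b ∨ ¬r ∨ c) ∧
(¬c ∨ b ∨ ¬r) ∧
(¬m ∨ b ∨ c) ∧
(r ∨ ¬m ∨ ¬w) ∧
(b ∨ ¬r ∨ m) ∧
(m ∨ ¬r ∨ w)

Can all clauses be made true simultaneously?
Yes

Yes, the formula is satisfiable.

One satisfying assignment is: r=False, w=True, n=True, m=False, b=False, c=False

Verification: With this assignment, all 30 clauses evaluate to true.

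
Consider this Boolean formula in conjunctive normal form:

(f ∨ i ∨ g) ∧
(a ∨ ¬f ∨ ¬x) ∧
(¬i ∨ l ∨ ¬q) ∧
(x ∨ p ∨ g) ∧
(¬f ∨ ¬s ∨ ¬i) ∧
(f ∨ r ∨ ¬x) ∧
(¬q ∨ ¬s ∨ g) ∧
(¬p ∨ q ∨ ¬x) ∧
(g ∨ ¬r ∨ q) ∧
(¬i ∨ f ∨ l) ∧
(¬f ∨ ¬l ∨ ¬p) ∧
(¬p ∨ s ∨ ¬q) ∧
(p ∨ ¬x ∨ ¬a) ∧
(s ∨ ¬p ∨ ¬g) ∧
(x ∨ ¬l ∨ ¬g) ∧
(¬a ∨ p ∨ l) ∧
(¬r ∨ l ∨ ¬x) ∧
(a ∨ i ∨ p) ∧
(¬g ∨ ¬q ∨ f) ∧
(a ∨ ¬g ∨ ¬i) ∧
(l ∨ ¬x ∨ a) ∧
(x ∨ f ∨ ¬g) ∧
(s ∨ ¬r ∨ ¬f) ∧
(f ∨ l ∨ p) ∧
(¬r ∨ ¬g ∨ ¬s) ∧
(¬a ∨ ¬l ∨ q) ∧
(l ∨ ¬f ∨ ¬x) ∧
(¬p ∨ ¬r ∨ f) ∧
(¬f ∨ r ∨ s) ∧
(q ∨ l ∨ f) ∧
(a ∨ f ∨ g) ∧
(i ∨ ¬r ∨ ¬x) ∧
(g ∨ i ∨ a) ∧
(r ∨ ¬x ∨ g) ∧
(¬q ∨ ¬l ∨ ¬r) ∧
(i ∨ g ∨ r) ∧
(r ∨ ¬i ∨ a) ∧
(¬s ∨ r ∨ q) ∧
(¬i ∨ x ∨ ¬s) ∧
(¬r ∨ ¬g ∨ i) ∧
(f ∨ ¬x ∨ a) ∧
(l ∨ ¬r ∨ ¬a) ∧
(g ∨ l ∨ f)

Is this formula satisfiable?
Yes

Yes, the formula is satisfiable.

One satisfying assignment is: l=False, x=False, g=True, s=True, i=False, a=True, f=True, p=True, q=True, r=False

Verification: With this assignment, all 43 clauses evaluate to true.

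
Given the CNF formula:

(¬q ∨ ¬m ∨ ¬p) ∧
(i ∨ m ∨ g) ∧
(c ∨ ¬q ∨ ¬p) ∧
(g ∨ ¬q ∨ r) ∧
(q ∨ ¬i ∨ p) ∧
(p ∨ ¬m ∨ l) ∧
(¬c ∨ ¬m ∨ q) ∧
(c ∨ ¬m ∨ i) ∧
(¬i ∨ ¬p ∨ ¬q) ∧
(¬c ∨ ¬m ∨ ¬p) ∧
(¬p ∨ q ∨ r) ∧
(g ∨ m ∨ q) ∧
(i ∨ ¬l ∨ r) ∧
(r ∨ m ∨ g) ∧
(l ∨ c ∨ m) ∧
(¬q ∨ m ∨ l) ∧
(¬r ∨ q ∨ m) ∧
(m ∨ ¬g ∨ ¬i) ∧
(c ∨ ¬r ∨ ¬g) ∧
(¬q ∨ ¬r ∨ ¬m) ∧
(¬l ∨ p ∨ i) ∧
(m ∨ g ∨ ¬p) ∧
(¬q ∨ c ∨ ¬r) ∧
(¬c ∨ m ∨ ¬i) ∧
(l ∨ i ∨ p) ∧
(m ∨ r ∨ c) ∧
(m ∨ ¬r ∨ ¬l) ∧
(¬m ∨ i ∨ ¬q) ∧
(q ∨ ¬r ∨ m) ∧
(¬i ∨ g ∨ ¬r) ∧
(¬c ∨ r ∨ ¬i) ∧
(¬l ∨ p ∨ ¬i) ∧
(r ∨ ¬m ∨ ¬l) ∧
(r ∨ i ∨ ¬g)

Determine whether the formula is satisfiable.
No

No, the formula is not satisfiable.

No assignment of truth values to the variables can make all 34 clauses true simultaneously.

The formula is UNSAT (unsatisfiable).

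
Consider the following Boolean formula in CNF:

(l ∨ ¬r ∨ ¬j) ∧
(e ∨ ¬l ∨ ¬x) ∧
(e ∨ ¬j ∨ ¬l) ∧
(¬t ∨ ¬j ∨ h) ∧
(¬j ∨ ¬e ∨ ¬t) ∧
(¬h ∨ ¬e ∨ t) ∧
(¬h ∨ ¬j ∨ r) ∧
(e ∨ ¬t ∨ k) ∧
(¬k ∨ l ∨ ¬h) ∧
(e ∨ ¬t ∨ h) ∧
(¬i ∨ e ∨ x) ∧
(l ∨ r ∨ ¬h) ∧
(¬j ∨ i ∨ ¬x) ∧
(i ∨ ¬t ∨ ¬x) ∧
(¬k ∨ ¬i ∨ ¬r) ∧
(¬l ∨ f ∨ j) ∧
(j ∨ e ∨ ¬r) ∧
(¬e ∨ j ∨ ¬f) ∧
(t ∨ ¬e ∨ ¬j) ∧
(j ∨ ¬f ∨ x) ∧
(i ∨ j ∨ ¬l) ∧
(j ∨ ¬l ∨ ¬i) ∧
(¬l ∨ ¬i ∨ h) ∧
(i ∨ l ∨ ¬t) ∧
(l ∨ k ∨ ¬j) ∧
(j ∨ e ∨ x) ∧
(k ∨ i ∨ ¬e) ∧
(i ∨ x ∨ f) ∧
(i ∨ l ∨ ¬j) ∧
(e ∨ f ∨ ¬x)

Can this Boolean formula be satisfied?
Yes

Yes, the formula is satisfiable.

One satisfying assignment is: f=False, l=False, h=False, e=True, x=False, i=True, t=True, r=False, j=False, k=False

Verification: With this assignment, all 30 clauses evaluate to true.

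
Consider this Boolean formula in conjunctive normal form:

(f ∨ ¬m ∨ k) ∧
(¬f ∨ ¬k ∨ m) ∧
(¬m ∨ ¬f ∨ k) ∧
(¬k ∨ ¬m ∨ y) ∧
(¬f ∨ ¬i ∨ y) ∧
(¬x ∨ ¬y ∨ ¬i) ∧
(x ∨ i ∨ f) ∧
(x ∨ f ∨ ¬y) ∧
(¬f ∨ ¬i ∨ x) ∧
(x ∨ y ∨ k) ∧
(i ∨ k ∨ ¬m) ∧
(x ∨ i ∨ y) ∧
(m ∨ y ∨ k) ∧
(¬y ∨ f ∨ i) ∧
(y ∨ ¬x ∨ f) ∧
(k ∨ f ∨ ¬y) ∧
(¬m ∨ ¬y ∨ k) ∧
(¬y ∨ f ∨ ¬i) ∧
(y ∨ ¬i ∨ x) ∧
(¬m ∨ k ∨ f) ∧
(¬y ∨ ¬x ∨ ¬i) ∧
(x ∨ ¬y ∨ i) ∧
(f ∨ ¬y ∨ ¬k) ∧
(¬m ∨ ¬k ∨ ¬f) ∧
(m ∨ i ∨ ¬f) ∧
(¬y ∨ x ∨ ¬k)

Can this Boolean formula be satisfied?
No

No, the formula is not satisfiable.

No assignment of truth values to the variables can make all 26 clauses true simultaneously.

The formula is UNSAT (unsatisfiable).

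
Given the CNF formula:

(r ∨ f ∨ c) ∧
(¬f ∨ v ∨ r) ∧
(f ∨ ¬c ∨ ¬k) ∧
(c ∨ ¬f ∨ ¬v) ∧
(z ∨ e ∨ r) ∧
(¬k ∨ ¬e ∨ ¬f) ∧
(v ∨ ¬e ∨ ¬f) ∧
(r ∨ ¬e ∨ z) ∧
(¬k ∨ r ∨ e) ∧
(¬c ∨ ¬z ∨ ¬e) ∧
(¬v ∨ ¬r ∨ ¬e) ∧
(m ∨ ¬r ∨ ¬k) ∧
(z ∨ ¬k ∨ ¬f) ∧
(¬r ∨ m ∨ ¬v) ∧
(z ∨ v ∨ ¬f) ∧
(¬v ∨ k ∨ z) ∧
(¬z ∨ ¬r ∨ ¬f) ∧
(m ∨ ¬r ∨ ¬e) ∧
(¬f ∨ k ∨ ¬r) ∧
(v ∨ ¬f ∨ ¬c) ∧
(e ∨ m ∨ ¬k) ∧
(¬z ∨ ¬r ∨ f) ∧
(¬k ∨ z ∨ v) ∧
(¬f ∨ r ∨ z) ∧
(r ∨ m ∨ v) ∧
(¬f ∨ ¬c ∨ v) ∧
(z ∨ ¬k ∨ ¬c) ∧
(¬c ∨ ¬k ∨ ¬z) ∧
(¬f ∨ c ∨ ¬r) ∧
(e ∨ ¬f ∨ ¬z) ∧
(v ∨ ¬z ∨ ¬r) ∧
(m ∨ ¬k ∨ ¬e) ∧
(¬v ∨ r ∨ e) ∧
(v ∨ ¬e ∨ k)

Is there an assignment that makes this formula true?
Yes

Yes, the formula is satisfiable.

One satisfying assignment is: c=False, m=False, v=False, r=True, e=False, k=False, f=False, z=False

Verification: With this assignment, all 34 clauses evaluate to true.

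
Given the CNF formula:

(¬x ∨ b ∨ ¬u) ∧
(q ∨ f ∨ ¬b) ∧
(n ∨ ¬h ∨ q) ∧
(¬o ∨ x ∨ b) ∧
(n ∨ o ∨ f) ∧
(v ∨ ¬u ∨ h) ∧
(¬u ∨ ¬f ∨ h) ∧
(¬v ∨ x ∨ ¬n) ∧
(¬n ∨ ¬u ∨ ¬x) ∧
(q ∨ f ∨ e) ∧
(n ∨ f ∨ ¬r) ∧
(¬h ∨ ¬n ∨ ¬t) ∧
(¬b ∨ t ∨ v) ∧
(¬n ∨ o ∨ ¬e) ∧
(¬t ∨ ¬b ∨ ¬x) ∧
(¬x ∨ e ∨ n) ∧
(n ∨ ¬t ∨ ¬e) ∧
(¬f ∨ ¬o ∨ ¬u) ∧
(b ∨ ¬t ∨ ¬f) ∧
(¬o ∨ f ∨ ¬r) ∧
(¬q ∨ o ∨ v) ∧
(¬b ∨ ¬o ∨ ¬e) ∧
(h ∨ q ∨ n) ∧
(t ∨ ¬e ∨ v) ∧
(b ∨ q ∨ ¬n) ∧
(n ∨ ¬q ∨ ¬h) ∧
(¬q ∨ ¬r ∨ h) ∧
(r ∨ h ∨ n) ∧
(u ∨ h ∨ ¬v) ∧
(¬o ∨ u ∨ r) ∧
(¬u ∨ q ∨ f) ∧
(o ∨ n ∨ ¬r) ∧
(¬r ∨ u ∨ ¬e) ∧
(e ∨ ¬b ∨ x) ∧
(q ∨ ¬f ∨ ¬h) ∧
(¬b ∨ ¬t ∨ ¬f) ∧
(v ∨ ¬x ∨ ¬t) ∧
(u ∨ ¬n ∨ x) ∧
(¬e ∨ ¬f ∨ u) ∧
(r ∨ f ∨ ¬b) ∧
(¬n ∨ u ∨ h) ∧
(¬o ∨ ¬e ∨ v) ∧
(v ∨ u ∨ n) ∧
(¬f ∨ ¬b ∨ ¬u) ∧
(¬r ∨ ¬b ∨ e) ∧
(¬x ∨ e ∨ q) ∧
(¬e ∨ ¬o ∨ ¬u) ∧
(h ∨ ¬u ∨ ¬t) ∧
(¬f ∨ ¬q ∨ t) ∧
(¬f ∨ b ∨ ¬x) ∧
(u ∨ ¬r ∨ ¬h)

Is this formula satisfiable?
Yes

Yes, the formula is satisfiable.

One satisfying assignment is: b=False, v=True, n=True, h=True, f=False, r=False, u=False, e=False, t=False, o=False, x=True, q=True

Verification: With this assignment, all 51 clauses evaluate to true.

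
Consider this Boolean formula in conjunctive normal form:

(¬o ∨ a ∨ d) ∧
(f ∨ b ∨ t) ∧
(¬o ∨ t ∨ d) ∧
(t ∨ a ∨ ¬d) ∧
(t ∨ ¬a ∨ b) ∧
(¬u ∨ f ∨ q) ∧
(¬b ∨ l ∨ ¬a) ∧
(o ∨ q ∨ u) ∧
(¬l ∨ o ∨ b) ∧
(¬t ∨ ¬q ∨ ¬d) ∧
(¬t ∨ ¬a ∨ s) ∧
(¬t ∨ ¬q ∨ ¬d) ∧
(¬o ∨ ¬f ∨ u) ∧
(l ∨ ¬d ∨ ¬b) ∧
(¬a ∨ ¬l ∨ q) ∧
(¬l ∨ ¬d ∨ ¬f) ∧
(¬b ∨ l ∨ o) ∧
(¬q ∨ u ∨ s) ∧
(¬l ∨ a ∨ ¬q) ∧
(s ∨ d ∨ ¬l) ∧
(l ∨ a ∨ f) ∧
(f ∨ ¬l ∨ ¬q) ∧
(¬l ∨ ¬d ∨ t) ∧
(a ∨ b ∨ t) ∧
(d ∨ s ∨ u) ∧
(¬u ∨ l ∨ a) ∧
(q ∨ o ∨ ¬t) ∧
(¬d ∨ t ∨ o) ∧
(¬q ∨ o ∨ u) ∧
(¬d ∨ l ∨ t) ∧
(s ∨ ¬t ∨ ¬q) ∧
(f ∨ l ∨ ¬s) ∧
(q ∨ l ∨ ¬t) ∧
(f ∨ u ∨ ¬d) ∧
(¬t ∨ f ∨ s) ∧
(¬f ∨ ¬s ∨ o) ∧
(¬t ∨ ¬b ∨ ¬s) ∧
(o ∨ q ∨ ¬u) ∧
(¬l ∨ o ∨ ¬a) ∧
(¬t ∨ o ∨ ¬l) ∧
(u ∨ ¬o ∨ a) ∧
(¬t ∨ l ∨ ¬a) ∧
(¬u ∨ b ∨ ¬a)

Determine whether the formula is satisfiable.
No

No, the formula is not satisfiable.

No assignment of truth values to the variables can make all 43 clauses true simultaneously.

The formula is UNSAT (unsatisfiable).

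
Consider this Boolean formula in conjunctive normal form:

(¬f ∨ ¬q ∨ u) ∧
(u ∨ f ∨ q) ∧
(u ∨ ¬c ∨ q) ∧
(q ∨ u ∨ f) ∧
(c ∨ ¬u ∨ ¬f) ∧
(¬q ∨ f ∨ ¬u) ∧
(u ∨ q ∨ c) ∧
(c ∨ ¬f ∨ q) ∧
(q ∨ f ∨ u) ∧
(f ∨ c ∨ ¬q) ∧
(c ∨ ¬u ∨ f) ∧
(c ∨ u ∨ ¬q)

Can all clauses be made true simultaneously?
Yes

Yes, the formula is satisfiable.

One satisfying assignment is: c=True, q=False, f=True, u=True

Verification: With this assignment, all 12 clauses evaluate to true.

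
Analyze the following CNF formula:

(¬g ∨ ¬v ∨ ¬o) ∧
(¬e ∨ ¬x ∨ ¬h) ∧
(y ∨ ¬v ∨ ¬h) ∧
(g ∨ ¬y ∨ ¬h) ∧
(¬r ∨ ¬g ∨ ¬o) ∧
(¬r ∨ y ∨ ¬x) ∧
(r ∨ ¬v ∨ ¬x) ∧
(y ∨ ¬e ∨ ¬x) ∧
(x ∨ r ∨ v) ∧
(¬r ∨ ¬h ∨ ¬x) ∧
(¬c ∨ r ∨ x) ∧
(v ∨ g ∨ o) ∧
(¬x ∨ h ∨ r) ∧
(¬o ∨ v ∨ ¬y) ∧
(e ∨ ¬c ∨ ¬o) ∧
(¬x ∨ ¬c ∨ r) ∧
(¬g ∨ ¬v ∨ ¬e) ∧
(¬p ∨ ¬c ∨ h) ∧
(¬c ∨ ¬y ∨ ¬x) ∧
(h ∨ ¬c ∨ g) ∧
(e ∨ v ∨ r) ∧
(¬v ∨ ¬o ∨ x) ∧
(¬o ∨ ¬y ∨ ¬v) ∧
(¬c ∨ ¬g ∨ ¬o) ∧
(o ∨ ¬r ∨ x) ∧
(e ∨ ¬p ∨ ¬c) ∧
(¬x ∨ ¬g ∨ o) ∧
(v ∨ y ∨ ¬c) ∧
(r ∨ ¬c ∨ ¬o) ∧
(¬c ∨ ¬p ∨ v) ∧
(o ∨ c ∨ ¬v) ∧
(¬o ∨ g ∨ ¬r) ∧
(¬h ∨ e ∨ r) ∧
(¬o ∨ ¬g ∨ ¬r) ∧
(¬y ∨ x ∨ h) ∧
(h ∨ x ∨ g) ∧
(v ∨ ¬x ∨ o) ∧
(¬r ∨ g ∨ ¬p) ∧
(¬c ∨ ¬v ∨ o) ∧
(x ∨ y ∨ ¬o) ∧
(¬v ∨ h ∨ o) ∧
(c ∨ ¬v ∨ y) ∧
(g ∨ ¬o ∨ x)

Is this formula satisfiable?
No

No, the formula is not satisfiable.

No assignment of truth values to the variables can make all 43 clauses true simultaneously.

The formula is UNSAT (unsatisfiable).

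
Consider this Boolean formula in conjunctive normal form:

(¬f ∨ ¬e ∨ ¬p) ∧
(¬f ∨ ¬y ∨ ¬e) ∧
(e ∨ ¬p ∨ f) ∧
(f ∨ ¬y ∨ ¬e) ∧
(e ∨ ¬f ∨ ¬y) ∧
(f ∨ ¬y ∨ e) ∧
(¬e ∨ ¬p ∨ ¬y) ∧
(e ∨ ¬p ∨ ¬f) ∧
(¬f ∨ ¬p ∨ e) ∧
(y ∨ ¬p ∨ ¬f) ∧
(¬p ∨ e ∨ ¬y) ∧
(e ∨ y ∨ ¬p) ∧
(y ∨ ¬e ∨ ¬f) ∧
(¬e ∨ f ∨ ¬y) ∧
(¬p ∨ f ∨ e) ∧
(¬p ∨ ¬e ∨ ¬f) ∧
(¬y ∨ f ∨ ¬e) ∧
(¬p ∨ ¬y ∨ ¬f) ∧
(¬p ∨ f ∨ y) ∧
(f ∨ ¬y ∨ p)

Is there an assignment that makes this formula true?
Yes

Yes, the formula is satisfiable.

One satisfying assignment is: p=False, f=False, e=False, y=False

Verification: With this assignment, all 20 clauses evaluate to true.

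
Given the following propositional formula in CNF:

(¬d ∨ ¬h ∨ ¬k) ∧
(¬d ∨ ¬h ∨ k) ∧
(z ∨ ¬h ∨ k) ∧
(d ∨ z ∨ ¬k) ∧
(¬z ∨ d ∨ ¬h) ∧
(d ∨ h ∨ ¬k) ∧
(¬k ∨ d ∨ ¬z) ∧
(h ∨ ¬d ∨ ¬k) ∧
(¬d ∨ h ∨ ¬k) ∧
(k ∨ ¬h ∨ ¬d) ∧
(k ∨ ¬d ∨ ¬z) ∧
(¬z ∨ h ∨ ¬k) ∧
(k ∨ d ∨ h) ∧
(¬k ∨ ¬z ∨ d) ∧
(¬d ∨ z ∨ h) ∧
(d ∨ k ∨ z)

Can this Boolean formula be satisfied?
No

No, the formula is not satisfiable.

No assignment of truth values to the variables can make all 16 clauses true simultaneously.

The formula is UNSAT (unsatisfiable).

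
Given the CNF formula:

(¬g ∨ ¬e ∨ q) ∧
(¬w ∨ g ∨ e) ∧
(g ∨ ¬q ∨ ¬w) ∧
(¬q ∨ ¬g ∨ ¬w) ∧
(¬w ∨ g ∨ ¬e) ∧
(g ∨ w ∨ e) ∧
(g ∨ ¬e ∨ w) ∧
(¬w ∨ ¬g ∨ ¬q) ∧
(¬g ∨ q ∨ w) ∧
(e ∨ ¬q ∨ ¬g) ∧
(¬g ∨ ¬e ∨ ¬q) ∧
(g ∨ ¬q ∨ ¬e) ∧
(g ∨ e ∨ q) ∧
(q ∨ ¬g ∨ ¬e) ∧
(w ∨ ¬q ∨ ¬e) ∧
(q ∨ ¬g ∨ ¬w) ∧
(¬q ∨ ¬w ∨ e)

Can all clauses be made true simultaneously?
No

No, the formula is not satisfiable.

No assignment of truth values to the variables can make all 17 clauses true simultaneously.

The formula is UNSAT (unsatisfiable).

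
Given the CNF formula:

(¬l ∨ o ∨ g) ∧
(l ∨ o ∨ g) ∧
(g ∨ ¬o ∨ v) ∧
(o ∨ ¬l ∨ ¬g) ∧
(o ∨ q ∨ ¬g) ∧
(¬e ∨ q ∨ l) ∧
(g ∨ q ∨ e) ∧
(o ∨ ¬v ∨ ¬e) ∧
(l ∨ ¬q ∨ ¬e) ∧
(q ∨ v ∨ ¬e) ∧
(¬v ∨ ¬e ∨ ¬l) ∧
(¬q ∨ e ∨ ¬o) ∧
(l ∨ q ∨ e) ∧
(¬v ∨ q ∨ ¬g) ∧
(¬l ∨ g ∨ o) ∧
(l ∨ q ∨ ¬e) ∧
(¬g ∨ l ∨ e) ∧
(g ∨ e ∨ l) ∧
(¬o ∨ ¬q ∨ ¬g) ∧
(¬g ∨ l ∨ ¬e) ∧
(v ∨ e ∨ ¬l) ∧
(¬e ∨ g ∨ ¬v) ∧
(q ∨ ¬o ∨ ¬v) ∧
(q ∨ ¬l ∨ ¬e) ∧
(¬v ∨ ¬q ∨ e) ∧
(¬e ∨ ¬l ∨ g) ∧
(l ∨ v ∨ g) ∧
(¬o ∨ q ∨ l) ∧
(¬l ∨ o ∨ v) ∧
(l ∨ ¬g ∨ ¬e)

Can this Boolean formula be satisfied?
No

No, the formula is not satisfiable.

No assignment of truth values to the variables can make all 30 clauses true simultaneously.

The formula is UNSAT (unsatisfiable).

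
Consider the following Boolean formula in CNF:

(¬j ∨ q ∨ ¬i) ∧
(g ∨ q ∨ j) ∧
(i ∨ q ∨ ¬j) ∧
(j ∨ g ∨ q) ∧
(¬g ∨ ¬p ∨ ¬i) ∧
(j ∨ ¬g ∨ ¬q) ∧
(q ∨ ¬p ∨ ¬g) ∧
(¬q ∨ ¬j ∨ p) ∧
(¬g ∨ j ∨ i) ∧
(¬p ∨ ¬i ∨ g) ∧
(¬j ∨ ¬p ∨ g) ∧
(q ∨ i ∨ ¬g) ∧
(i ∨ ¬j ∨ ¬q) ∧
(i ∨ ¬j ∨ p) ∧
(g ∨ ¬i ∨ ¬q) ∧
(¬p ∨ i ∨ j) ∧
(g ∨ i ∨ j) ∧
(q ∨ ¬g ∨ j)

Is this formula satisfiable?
No

No, the formula is not satisfiable.

No assignment of truth values to the variables can make all 18 clauses true simultaneously.

The formula is UNSAT (unsatisfiable).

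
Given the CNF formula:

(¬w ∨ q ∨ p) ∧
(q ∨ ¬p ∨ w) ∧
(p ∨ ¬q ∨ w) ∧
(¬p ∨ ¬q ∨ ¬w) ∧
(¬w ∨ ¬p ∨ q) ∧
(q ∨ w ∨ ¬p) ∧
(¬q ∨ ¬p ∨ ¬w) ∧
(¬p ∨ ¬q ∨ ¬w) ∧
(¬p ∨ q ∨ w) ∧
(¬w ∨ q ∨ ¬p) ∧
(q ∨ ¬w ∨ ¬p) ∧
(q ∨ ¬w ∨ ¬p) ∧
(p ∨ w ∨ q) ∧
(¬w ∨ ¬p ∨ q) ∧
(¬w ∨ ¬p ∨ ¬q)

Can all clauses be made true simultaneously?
Yes

Yes, the formula is satisfiable.

One satisfying assignment is: p=True, w=False, q=True

Verification: With this assignment, all 15 clauses evaluate to true.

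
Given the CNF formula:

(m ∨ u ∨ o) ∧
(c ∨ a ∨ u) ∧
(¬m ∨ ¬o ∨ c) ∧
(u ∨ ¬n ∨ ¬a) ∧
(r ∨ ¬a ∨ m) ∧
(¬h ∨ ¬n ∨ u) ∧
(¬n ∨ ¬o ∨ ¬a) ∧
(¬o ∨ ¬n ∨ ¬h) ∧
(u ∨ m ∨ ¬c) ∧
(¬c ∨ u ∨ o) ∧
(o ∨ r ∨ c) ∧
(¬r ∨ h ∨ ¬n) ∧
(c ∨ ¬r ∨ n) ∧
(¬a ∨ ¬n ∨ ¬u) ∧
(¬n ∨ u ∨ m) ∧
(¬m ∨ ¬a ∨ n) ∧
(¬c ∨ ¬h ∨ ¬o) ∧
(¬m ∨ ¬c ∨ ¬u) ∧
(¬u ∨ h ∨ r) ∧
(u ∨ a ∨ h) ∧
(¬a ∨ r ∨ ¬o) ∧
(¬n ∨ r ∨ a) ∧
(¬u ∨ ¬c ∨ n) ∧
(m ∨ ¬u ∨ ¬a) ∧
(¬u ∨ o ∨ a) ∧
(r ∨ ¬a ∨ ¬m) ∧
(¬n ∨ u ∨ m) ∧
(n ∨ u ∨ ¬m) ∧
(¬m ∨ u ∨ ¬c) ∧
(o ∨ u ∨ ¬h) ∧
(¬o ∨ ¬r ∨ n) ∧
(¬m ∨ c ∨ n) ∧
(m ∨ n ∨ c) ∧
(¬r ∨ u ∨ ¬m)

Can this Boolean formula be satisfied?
No

No, the formula is not satisfiable.

No assignment of truth values to the variables can make all 34 clauses true simultaneously.

The formula is UNSAT (unsatisfiable).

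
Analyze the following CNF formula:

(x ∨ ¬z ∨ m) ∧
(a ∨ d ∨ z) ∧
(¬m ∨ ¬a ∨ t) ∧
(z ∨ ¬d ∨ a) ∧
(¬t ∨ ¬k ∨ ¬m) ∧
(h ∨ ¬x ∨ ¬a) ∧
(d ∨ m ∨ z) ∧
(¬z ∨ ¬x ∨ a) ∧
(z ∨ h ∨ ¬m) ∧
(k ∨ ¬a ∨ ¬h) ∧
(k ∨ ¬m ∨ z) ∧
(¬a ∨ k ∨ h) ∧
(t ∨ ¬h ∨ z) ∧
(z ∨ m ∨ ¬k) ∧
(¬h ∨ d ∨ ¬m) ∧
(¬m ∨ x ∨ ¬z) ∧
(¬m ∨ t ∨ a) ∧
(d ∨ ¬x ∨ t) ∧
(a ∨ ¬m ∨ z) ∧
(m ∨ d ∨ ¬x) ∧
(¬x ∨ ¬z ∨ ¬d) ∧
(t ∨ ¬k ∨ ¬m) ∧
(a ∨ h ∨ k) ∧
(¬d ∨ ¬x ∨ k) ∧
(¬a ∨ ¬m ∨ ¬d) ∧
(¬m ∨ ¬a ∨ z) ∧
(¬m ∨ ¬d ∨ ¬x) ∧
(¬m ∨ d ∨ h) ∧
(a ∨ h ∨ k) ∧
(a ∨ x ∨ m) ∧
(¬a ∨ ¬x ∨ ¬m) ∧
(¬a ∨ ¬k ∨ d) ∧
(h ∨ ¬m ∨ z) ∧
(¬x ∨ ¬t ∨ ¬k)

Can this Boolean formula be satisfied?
No

No, the formula is not satisfiable.

No assignment of truth values to the variables can make all 34 clauses true simultaneously.

The formula is UNSAT (unsatisfiable).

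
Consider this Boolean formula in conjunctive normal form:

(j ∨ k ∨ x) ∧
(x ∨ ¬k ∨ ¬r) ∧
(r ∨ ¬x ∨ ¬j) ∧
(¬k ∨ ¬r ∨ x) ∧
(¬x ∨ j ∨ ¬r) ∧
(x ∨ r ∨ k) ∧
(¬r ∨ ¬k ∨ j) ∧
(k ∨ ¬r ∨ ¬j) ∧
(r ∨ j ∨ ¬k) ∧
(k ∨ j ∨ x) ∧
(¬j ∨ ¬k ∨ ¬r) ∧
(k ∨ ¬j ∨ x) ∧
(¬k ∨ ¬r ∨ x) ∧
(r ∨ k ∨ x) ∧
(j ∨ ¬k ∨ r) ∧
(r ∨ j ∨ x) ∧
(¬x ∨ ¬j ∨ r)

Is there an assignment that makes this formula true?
Yes

Yes, the formula is satisfiable.

One satisfying assignment is: j=True, k=True, r=False, x=False

Verification: With this assignment, all 17 clauses evaluate to true.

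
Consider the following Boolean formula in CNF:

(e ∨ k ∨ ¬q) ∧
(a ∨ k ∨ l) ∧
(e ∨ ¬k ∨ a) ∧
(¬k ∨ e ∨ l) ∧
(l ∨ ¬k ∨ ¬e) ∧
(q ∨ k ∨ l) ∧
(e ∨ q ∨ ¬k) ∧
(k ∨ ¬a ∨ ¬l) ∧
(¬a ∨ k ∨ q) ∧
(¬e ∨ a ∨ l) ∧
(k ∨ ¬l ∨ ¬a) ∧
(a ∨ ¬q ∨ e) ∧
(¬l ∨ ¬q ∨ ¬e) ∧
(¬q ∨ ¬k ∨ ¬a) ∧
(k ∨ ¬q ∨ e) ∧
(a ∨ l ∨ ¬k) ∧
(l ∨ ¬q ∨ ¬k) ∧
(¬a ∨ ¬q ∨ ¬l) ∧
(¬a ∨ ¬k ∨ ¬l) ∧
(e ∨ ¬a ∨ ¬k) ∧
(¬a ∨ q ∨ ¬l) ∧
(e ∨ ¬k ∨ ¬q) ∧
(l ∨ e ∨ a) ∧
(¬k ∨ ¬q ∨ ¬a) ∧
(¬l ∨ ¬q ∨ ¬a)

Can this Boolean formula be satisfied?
Yes

Yes, the formula is satisfiable.

One satisfying assignment is: a=False, l=True, k=False, q=False, e=False

Verification: With this assignment, all 25 clauses evaluate to true.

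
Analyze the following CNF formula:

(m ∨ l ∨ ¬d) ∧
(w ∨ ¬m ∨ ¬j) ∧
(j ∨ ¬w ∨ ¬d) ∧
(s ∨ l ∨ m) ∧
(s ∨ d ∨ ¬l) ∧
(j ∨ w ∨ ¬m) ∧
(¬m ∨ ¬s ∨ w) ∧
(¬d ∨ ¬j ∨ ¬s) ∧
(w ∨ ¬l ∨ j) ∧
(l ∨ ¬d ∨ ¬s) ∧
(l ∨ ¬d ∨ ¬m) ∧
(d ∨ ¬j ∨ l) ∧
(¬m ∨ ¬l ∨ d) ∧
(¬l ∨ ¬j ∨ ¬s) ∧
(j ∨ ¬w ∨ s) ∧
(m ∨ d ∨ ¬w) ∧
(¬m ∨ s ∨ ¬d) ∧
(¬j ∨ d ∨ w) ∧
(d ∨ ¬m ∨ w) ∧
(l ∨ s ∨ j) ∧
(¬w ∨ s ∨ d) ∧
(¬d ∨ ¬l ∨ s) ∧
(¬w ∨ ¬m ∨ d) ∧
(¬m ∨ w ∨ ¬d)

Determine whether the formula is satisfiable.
Yes

Yes, the formula is satisfiable.

One satisfying assignment is: m=False, w=False, l=False, j=False, d=False, s=True

Verification: With this assignment, all 24 clauses evaluate to true.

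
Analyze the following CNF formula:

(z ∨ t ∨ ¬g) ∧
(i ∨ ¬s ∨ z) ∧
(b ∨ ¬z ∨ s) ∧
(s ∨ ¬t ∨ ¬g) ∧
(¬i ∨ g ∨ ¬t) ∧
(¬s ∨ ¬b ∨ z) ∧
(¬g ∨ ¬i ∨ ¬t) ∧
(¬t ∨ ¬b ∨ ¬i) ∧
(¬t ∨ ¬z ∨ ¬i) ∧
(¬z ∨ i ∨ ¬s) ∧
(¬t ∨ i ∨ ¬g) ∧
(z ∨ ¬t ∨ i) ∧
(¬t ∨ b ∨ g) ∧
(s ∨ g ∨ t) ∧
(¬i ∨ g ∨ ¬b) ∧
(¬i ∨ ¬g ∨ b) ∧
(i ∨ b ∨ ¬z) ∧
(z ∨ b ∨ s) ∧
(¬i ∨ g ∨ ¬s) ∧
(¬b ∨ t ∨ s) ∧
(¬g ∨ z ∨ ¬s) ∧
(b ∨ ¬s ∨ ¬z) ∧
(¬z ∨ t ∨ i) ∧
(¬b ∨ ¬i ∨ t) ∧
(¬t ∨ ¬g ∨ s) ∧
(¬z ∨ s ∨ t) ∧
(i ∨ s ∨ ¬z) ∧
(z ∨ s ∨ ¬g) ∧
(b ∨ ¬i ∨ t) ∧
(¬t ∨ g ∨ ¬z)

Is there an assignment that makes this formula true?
No

No, the formula is not satisfiable.

No assignment of truth values to the variables can make all 30 clauses true simultaneously.

The formula is UNSAT (unsatisfiable).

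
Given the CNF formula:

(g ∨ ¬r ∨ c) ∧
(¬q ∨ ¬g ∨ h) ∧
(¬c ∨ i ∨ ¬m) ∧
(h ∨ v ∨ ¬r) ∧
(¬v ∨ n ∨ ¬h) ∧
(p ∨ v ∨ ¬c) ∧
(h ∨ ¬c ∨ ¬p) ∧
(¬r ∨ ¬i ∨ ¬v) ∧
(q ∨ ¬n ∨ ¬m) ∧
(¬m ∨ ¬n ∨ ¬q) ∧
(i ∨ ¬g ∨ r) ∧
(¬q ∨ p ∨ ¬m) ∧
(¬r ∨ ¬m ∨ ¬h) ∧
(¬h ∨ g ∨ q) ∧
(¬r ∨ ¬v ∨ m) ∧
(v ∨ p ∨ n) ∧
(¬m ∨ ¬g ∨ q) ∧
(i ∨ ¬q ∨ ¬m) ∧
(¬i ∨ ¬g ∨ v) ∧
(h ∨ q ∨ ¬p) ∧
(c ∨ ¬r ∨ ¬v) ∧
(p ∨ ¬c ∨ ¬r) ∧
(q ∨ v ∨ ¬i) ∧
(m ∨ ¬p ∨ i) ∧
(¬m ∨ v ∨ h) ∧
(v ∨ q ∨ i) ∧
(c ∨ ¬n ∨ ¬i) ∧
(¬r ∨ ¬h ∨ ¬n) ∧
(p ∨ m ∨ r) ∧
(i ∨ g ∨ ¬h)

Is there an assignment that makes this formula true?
Yes

Yes, the formula is satisfiable.

One satisfying assignment is: c=True, p=True, h=True, r=False, g=False, q=True, v=False, n=False, i=True, m=True

Verification: With this assignment, all 30 clauses evaluate to true.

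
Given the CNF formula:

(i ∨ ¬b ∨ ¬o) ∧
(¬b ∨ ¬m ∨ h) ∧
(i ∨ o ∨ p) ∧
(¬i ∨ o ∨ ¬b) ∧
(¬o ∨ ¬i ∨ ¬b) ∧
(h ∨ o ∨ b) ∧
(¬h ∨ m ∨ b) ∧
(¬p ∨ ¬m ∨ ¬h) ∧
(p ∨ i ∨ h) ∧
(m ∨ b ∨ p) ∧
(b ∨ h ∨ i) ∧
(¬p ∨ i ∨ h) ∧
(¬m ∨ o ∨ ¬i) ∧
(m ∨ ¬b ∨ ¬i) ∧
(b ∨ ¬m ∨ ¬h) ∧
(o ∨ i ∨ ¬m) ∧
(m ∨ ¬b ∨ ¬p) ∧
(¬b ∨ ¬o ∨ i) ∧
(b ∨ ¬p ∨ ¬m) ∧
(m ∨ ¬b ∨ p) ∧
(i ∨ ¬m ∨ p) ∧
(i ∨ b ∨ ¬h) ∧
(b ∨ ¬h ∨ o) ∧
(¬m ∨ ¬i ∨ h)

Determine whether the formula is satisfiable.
Yes

Yes, the formula is satisfiable.

One satisfying assignment is: p=True, h=False, o=True, m=False, i=True, b=False

Verification: With this assignment, all 24 clauses evaluate to true.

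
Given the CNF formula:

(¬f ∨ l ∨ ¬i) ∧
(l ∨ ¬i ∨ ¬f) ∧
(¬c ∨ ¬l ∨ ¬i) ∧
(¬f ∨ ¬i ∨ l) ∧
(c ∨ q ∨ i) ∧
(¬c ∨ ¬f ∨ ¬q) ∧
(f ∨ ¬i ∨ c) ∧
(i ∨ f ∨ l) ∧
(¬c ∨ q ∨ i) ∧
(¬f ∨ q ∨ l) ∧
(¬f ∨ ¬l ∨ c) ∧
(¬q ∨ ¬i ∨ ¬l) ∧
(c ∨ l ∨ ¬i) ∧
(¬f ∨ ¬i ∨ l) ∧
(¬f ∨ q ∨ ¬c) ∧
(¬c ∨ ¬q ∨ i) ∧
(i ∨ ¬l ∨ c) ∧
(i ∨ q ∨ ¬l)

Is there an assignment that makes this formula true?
Yes

Yes, the formula is satisfiable.

One satisfying assignment is: i=False, l=False, q=True, c=False, f=True

Verification: With this assignment, all 18 clauses evaluate to true.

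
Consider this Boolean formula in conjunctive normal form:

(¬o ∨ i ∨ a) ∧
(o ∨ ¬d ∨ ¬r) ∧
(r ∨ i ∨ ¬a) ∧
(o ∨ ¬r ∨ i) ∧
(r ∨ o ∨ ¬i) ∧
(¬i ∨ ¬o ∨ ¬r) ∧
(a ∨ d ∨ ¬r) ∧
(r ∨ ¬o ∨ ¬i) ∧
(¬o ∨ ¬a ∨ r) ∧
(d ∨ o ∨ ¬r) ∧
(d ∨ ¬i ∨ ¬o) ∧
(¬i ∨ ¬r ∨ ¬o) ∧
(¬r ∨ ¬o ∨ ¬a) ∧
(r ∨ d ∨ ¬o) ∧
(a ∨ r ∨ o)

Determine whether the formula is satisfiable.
No

No, the formula is not satisfiable.

No assignment of truth values to the variables can make all 15 clauses true simultaneously.

The formula is UNSAT (unsatisfiable).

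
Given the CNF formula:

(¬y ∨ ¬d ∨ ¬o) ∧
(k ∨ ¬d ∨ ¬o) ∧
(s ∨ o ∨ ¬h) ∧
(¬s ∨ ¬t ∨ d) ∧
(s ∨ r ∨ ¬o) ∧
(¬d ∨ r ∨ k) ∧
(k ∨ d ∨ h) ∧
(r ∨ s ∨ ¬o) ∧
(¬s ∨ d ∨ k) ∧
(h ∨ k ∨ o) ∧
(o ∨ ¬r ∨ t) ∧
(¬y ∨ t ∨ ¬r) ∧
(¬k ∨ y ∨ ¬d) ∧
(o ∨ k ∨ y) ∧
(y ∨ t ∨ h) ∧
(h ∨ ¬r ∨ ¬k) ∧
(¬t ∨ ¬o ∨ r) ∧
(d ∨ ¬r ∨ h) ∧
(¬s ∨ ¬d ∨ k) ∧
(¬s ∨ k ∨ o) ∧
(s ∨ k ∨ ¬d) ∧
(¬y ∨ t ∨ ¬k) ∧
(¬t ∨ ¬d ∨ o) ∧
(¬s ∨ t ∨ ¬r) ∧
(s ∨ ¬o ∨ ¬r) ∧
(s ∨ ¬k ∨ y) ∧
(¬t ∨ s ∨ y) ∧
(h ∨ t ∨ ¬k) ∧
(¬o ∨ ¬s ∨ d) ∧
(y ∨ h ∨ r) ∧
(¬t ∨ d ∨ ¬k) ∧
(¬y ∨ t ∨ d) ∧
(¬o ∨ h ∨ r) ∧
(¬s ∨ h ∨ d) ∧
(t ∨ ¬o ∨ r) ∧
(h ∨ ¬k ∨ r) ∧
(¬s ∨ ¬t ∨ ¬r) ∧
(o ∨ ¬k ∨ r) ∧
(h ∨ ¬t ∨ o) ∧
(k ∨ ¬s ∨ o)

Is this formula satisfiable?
No

No, the formula is not satisfiable.

No assignment of truth values to the variables can make all 40 clauses true simultaneously.

The formula is UNSAT (unsatisfiable).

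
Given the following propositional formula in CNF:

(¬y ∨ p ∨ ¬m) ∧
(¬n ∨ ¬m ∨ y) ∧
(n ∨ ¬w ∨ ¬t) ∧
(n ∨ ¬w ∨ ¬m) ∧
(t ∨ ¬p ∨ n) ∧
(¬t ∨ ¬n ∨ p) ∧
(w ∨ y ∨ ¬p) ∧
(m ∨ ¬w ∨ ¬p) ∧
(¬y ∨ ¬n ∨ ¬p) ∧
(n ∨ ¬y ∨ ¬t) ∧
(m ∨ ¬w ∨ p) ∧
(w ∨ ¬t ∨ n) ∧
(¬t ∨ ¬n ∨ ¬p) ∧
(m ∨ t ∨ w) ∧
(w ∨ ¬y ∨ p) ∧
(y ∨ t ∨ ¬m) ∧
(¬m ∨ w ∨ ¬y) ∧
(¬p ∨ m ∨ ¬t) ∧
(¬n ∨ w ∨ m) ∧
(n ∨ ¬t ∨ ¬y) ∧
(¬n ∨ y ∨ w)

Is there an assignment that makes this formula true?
No

No, the formula is not satisfiable.

No assignment of truth values to the variables can make all 21 clauses true simultaneously.

The formula is UNSAT (unsatisfiable).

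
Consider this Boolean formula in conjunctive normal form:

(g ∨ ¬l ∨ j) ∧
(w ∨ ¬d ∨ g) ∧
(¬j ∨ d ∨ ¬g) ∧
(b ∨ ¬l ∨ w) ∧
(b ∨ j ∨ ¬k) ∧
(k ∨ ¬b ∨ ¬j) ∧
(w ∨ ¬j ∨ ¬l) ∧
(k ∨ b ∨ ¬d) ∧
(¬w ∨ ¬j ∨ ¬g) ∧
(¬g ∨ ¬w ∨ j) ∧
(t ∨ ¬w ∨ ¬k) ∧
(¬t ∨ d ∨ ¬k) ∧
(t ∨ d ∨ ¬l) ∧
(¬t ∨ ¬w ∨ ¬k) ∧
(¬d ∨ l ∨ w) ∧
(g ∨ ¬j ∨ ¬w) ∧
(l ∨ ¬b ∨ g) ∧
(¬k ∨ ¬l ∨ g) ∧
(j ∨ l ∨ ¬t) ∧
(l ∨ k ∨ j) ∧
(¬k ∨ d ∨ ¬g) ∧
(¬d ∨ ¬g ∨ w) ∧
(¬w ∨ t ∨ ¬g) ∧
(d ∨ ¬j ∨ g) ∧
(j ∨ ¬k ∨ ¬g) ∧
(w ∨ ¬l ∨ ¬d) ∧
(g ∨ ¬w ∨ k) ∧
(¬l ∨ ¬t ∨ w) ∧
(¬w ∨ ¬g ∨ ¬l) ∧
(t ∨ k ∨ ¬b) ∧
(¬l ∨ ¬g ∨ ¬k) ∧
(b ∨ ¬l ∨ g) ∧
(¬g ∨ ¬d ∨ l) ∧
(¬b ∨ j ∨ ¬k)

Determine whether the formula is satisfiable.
No

No, the formula is not satisfiable.

No assignment of truth values to the variables can make all 34 clauses true simultaneously.

The formula is UNSAT (unsatisfiable).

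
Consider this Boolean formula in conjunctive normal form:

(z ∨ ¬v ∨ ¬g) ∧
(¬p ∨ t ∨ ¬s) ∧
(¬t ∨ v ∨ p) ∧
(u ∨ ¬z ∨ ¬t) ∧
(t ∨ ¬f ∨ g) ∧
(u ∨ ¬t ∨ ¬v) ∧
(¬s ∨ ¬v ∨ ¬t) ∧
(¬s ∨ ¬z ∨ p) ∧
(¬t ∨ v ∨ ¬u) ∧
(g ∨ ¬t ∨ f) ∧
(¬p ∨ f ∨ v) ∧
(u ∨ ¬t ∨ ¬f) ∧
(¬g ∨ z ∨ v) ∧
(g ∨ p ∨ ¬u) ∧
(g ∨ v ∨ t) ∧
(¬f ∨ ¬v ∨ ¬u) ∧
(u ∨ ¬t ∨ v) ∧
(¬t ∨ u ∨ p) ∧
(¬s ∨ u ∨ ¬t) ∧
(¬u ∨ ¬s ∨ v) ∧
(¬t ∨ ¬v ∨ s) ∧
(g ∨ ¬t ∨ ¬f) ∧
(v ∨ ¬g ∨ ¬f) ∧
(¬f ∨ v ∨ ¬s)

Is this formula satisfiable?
Yes

Yes, the formula is satisfiable.

One satisfying assignment is: f=False, g=False, p=False, v=True, s=False, u=False, t=False, z=False

Verification: With this assignment, all 24 clauses evaluate to true.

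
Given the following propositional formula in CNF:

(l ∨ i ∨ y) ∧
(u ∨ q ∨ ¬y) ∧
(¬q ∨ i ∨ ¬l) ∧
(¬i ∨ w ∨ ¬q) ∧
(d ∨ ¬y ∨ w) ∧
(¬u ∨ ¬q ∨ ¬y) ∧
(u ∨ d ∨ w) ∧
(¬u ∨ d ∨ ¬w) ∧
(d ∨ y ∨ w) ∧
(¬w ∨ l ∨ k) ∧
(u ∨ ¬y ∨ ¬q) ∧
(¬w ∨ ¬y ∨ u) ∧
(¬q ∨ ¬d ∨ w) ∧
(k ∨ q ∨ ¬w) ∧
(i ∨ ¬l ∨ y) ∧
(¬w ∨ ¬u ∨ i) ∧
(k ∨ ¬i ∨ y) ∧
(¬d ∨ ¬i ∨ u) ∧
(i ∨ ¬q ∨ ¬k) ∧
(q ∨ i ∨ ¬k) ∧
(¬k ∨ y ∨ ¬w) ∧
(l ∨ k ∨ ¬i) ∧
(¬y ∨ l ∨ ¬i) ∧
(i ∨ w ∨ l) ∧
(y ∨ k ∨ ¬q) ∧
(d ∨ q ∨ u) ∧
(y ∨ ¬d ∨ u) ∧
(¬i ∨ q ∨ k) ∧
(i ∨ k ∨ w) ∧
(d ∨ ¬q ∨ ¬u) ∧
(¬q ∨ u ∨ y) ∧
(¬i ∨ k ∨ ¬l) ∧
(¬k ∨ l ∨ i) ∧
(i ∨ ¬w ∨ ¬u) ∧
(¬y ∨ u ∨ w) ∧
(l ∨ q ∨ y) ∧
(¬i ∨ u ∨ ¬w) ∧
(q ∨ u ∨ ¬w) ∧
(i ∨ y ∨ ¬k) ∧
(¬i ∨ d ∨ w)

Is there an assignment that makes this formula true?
Yes

Yes, the formula is satisfiable.

One satisfying assignment is: d=True, u=True, y=False, k=True, i=True, w=False, q=False, l=True

Verification: With this assignment, all 40 clauses evaluate to true.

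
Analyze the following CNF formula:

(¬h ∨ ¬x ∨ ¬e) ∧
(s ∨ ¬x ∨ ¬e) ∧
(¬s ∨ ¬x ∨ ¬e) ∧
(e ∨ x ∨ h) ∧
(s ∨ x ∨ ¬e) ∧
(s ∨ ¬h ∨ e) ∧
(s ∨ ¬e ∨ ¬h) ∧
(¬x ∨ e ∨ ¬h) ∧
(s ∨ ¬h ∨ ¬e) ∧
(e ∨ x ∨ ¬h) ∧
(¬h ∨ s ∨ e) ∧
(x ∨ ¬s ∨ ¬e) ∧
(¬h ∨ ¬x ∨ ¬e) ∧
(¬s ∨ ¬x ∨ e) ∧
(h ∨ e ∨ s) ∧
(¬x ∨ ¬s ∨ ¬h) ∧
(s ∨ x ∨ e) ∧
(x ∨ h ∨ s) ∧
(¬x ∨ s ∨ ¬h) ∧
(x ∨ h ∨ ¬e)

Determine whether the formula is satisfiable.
No

No, the formula is not satisfiable.

No assignment of truth values to the variables can make all 20 clauses true simultaneously.

The formula is UNSAT (unsatisfiable).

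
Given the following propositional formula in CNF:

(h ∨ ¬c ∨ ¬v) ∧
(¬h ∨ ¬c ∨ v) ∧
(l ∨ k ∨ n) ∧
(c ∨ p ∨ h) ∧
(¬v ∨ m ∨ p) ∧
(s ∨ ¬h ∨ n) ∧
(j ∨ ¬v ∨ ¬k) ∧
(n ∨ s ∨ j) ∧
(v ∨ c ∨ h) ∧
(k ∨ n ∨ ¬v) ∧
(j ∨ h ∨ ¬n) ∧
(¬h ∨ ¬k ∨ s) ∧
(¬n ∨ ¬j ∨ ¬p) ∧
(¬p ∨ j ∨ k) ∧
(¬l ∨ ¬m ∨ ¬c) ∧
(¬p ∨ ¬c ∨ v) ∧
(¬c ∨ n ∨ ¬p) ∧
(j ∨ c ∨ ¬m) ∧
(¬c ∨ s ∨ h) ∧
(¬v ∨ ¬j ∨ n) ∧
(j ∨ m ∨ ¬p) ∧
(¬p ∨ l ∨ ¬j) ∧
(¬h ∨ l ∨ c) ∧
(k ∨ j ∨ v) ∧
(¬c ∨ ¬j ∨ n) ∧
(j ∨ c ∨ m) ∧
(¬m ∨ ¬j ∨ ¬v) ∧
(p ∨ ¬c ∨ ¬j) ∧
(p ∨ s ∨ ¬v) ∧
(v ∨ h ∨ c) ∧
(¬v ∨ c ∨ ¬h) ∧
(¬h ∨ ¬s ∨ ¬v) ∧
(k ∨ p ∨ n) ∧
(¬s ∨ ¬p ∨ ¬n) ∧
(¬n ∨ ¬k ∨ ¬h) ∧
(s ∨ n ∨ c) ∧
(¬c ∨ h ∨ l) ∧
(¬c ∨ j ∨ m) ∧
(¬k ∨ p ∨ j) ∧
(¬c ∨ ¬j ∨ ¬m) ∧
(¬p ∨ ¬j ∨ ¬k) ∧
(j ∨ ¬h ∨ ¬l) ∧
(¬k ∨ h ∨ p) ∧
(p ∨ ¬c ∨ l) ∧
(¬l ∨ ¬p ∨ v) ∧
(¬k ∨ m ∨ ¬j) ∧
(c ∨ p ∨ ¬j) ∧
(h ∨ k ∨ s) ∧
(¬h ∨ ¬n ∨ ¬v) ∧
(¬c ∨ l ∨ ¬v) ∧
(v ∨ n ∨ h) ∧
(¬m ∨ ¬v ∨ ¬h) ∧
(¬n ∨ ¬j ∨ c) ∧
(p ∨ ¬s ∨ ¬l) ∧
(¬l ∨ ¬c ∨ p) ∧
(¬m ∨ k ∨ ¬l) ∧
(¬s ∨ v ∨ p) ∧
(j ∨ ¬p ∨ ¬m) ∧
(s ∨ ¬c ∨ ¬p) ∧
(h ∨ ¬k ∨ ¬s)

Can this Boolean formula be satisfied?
No

No, the formula is not satisfiable.

No assignment of truth values to the variables can make all 60 clauses true simultaneously.

The formula is UNSAT (unsatisfiable).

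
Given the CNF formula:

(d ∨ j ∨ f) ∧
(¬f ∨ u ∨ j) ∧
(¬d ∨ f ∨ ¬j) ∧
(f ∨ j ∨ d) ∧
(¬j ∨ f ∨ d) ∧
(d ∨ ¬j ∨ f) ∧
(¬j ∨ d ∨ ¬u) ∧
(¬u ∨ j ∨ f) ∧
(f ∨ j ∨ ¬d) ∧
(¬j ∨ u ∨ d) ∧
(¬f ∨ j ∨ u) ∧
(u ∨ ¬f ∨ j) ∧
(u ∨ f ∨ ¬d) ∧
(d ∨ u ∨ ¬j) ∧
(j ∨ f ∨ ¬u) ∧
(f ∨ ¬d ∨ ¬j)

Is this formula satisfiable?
Yes

Yes, the formula is satisfiable.

One satisfying assignment is: u=False, j=True, d=True, f=True

Verification: With this assignment, all 16 clauses evaluate to true.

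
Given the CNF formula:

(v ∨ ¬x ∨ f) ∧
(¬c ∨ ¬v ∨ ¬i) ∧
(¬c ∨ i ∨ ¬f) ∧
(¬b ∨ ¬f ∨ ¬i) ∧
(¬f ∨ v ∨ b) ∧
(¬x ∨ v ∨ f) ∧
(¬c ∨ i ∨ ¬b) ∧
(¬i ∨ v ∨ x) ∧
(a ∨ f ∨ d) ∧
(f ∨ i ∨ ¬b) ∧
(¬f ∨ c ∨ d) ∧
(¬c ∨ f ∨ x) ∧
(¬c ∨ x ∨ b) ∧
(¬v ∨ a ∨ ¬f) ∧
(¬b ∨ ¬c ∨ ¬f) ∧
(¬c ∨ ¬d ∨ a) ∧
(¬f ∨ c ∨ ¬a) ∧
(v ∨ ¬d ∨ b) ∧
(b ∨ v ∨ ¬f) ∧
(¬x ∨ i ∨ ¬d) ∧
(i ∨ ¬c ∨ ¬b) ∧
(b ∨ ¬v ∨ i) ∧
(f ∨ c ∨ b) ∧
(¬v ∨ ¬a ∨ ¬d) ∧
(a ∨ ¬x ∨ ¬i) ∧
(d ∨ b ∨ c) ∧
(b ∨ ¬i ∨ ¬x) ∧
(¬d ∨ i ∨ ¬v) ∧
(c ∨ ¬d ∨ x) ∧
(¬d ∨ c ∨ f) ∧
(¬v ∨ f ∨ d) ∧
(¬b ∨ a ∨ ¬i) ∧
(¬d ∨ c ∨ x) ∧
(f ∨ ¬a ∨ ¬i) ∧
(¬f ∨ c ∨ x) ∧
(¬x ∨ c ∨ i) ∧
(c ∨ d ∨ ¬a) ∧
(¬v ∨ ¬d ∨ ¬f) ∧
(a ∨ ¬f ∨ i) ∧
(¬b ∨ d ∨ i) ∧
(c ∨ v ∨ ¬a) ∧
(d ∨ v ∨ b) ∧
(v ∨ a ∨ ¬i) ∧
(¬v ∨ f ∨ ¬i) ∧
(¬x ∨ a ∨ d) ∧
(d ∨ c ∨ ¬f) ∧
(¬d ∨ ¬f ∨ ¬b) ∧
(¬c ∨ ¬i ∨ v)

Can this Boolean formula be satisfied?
No

No, the formula is not satisfiable.

No assignment of truth values to the variables can make all 48 clauses true simultaneously.

The formula is UNSAT (unsatisfiable).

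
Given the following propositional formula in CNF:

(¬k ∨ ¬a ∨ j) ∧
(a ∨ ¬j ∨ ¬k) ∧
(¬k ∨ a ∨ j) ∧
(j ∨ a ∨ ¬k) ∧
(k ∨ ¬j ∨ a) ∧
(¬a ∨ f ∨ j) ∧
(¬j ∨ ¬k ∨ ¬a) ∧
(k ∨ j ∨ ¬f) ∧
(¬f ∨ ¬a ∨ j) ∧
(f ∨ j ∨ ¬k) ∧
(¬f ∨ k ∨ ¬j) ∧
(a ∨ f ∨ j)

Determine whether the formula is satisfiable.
Yes

Yes, the formula is satisfiable.

One satisfying assignment is: a=True, k=False, f=False, j=True

Verification: With this assignment, all 12 clauses evaluate to true.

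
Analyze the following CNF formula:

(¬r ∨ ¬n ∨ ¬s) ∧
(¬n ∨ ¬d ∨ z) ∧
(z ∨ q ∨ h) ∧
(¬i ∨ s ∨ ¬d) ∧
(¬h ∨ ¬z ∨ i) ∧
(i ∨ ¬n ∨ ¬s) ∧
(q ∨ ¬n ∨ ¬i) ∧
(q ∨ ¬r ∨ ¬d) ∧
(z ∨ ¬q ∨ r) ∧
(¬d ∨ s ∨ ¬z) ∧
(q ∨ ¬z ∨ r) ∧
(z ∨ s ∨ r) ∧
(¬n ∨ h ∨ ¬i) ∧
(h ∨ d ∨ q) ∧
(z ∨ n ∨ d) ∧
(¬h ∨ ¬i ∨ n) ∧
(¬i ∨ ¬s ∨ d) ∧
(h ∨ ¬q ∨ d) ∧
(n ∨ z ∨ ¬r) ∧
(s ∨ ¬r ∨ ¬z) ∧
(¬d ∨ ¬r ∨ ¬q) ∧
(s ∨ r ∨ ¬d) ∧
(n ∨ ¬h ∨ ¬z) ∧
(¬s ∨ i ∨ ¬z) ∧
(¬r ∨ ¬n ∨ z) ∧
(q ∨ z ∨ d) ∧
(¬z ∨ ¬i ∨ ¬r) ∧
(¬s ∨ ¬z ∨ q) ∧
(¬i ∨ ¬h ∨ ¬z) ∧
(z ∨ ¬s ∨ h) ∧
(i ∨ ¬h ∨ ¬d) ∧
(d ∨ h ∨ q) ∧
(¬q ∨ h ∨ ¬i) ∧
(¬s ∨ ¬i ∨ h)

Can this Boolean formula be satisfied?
No

No, the formula is not satisfiable.

No assignment of truth values to the variables can make all 34 clauses true simultaneously.

The formula is UNSAT (unsatisfiable).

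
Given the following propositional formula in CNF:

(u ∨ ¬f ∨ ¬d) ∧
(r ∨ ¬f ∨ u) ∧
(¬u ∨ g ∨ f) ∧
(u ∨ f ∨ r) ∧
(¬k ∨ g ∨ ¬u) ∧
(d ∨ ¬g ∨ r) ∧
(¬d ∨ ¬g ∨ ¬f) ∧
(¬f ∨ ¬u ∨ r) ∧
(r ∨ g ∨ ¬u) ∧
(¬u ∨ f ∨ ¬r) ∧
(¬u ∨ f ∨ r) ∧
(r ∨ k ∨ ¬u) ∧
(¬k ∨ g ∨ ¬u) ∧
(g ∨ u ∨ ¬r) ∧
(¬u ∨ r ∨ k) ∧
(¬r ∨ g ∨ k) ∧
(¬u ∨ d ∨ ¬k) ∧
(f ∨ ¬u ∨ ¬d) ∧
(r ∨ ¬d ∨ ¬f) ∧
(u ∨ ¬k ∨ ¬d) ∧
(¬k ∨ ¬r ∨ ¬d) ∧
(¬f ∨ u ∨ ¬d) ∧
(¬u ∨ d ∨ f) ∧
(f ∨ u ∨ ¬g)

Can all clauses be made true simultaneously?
Yes

Yes, the formula is satisfiable.

One satisfying assignment is: f=True, r=True, u=False, d=False, g=True, k=True

Verification: With this assignment, all 24 clauses evaluate to true.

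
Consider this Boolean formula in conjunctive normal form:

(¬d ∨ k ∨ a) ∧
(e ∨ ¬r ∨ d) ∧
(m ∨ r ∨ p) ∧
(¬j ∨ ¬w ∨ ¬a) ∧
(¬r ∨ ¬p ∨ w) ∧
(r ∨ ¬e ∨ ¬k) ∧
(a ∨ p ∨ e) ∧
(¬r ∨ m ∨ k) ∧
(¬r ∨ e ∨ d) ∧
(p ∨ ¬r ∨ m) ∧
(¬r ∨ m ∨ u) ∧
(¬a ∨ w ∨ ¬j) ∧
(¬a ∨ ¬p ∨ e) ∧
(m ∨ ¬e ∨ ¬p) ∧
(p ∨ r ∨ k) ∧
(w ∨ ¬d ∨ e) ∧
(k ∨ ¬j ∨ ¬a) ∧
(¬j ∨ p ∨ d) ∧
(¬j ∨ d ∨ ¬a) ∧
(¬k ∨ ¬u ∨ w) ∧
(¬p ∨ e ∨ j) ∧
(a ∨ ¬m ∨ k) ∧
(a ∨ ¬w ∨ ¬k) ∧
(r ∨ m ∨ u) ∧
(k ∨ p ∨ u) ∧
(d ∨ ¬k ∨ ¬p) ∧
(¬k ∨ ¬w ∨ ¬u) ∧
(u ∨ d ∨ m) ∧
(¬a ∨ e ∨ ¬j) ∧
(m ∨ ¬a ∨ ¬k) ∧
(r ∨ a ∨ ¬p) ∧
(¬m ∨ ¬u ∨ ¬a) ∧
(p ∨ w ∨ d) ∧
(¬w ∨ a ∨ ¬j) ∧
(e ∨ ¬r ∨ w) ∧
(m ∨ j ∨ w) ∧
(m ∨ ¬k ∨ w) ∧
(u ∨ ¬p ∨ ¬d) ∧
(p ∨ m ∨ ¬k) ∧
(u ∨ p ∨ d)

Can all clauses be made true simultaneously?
Yes

Yes, the formula is satisfiable.

One satisfying assignment is: j=False, a=False, e=True, p=False, r=True, d=True, k=True, w=False, u=False, m=True

Verification: With this assignment, all 40 clauses evaluate to true.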